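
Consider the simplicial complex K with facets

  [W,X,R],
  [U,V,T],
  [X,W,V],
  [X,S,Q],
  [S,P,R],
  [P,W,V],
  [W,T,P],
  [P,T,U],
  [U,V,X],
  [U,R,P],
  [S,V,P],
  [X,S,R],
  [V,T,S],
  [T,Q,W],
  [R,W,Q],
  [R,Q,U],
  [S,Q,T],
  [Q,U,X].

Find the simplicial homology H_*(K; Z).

H_0 = Z,  H_1 = Z ⊕ Z/2,  H_2 = 0.

Take the total order P < Q < R < S < T < U < V < W < X on the vertex set. Then K (dimension 2) consists of the simplices:

  0-simplices (9): P, Q, R, S, T, U, V, W, X
  1-simplices (27): PR, PS, PT, PU, PV, PW, QR, QS, QT, QU, QW, QX, RS, RU, RW, RX, ST, SV, SX, TU, TV, TW, UV, UX, VW, VX, WX
  2-simplices (18): PRS, PRU, PSV, PTU, PTW, PVW, QRU, QRW, QST, QSX, QTW, QUX, RSX, RWX, STV, TUV, UVX, VWX

Hence C_0 ≅ Z^9, C_1 ≅ Z^27, C_2 ≅ Z^18.

∂_1: C_1 → C_0 sends each edge [p,q] (with p < q) to q − p. For instance
  ∂RU = U − R.
As a 9×27 matrix over Z this has rank 8, with invariant factors (1,1,1,1,1,1,1,1).

Boundary ∂_2: C_2 → C_1 sends each 2-simplex [p,q,r] to [q,r] − [p,r] + [p,q]. For instance
  ∂QST = ST − QT + QS,
  ∂PRU = RU − PU + PR.
As a 27×18 matrix over Z this has rank 18, with invariant factors (1,1,1,1,1,1,1,1,1,1,1,1,1,1,1,1,1,2).

Now H_k = ker ∂_k / im ∂_{k+1}, so:

  H_0: rank C_0 − rank ∂_1 = 9 − 8 = 1, and the invariant factors of ∂_1 are all 1, so H_0 = Z.
  H_1: rank ker ∂_1 − rank ∂_2 = (27 − 8) − 18 = 1, and ∂_2 has invariant factor 2 > 1, so H_1 = Z ⊕ Z/2.
  H_2: rank ker ∂_2 − rank ∂_3 = (18 − 18) − 0 = 0, and there is no ∂_3, so H_2 = 0.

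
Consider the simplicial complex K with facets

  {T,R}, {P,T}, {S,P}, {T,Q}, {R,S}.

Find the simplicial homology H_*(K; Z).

H_0 = Z,  H_1 = Z.

Fix the vertex order P < Q < R < S < T and write every simplex with vertices in increasing order. Then dim K = 1 and the simplices of K are:

  0-simplices (5): P, Q, R, S, T
  1-simplices (5): PS, PT, QT, RS, RT

so the chain groups are C_0 ≅ Z^5, C_1 ≅ Z^5.

Boundary ∂_1: C_1 → C_0 sends each edge [p,q] (with p < q) to q − p.
As a 5×5 matrix over Z this has rank 4, with invariant factors (1,1,1,1).

Reading off H_k = ker ∂_k / im ∂_{k+1}:

  H_0: rank C_0 − rank ∂_1 = 5 − 4 = 1, and the invariant factors of ∂_1 are all 1, so H_0 ≅ Z.
  H_1: rank ker ∂_1 − rank ∂_2 = (5 − 4) − 0 = 1, and there is no ∂_2, so H_1 ≅ Z.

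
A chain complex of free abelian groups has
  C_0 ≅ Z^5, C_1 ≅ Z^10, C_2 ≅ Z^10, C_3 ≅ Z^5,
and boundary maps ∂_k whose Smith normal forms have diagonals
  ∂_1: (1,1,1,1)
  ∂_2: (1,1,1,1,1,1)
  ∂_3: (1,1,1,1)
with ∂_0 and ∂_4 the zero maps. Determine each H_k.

H_0 ≅ Z,  H_1 = 0,  H_2 = 0,  H_3 ≅ Z.

H_0: b_0 = 5 − 0 − 4 = 1; torsion from ∂_1 factors > 1: none. So H_0 ≅ Z.
H_1: b_1 = 10 − 4 − 6 = 0; torsion from ∂_2 factors > 1: none. So H_1 ≅ 0.
H_2: b_2 = 10 − 6 − 4 = 0; torsion from ∂_3 factors > 1: none. So H_2 ≅ 0.
H_3: b_3 = 5 − 4 − 0 = 1; torsion from ∂_4 factors > 1: none. So H_3 ≅ Z.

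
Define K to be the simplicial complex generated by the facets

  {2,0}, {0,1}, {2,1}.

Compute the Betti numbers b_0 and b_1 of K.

b_0 = 1, b_1 = 1.

Take the total order 0 < 1 < 2 on the vertex set. Then K (dimension 1) consists of the simplices:

  0-simplices (3): [0], [1], [2]
  1-simplices (3): [0,1], [0,2], [1,2]

Hence C_0 ≅ Z^3, C_1 ≅ Z^3.

∂_1: C_1 → C_0 is given by ∂[p,q] = [q] − [p]. For instance
  ∂[0,2] = [2] − [0].
The resulting 3×3 matrix has rank 2, and its Smith normal form has invariant factors (1,1).

From H_k ≅ ker(∂_k) / im(∂_{k+1}) we obtain:

  H_0: rank C_0 − rank ∂_1 = 3 − 2 = 1, and the invariant factors of ∂_1 are all 1, so H_0 ≅ Z.
  H_1: rank ker ∂_1 − rank ∂_2 = (3 − 2) − 0 = 1, and there is no ∂_2, so H_1 ≅ Z.

(K is a triangulation of the circle S^1.)

Hence the Betti numbers are b_0 = 1, b_1 = 1.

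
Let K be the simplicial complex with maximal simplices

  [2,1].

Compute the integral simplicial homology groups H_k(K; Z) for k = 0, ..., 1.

H_0 = Z,  H_1 = 0.

K has 2 vertices, 1 edge.
rank ∂_0 = 0, rank ∂_1 = 1 ⇒ b_0 = 2 − 0 − 1 = 1; all invariant factors of ∂_1 are 1 so no torsion. So H_0 ≅ Z.
rank ∂_1 = 1, rank ∂_2 = 0 ⇒ b_1 = 1 − 1 − 0 = 0. So H_1 ≅ 0.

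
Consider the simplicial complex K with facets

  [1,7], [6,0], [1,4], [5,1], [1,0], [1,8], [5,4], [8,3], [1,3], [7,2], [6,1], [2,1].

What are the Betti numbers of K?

Take the total order 0 < 1 < 2 < 3 < 4 < 5 < 6 < 7 < 8 on the vertex set. Then K (dimension 1) consists of the simplices:

  0-simplices (9): [0], [1], [2], [3], [4], [5], [6], [7], [8]
  1-simplices (12): [0,1], [0,6], [1,2], [1,3], [1,4], [1,5], [1,6], [1,7], [1,8], [2,7], [3,8], [4,5]

Hence C_0 ≅ Z^9, C_1 ≅ Z^12.

∂_1: C_1 → C_0 sends each edge [p,q] (with p < q) to q − p.
The resulting 9×12 matrix has rank 8, and its Smith normal form has invariant factors (1,1,1,1,1,1,1,1).

Now H_k = ker ∂_k / im ∂_{k+1}, so:

  H_0: rank C_0 − rank ∂_1 = 9 − 8 = 1, and the invariant factors of ∂_1 are all 1, so H_0 ≅ Z.
  H_1: rank ker ∂_1 − rank ∂_2 = (12 − 8) − 0 = 4, and there is no ∂_2, so H_1 ≅ Z^4.

As a check, the Euler characteristic is 9 − 12 = -3, which agrees with 1 − 4 = -3.

Hence the Betti numbers are b_0 = 1, b_1 = 4.

b_0 = 1, b_1 = 4.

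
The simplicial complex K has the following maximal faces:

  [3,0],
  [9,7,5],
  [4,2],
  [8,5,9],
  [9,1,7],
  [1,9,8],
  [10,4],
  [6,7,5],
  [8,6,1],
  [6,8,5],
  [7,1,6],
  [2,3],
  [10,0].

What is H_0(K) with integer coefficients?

We work with the vertex ordering 0 < 1 < 2 < 3 < 4 < 5 < 6 < 7 < 8 < 9 < 10. The simplices of K, each written with vertices in increasing order, are:

  0-simplices (11): [0], [1], [2], [3], [4], [5], [6], [7], [8], [9], [10]
  1-simplices (17): [0,3], [0,10], [1,6], [1,7], [1,8], [1,9], [2,3], [2,4], [4,10], [5,6], [5,7], [5,8], [5,9], [6,7], [6,8], [7,9], [8,9]
  2-simplices (8): [1,6,7], [1,6,8], [1,7,9], [1,8,9], [5,6,7], [5,6,8], [5,7,9], [5,8,9]

Hence C_0 ≅ Z^11, C_1 ≅ Z^17, C_2 ≅ Z^8.

Boundary ∂_1: C_1 → C_0 sends each edge [p,q] (with p < q) to q − p.
As a 11×17 matrix over Z this has rank 9, with invariant factors (1,1,1,1,1,1,1,1,1).

Boundary ∂_2: C_2 → C_1 acts by ∂[p,q,r] = [q,r] − [p,r] + [p,q]. For instance
  ∂[5,8,9] = [8,9] − [5,9] + [5,8],
  ∂[5,7,9] = [7,9] − [5,9] + [5,7].
The resulting 17×8 matrix has rank 7, and its Smith normal form has invariant factors (1,1,1,1,1,1,1).

Now H_k = ker ∂_k / im ∂_{k+1}, so:

  H_0: rank C_0 − rank ∂_1 = 11 − 9 = 2, and the invariant factors of ∂_1 are all 1, so H_0 ≅ Z^2.

H_0 = Z^2.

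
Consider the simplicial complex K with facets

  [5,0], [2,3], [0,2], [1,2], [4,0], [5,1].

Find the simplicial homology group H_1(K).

H_1 = Z.

Fix the vertex order 0 < 1 < 2 < 3 < 4 < 5 and write every simplex with vertices in increasing order. Then dim K = 1 and the simplices of K are:

  0-simplices (6): [0], [1], [2], [3], [4], [5]
  1-simplices (6): [0,2], [0,4], [0,5], [1,2], [1,5], [2,3]

giving chain groups C_0 ≅ Z^6, C_1 ≅ Z^6.

∂_1: C_1 → C_0 maps an edge to its endpoints' difference, ∂[p,q] = q − p.
The 6×6 boundary matrix has rank 5 and Smith normal form diag(1,1,1,1,1).

From H_k ≅ ker(∂_k) / im(∂_{k+1}) we obtain:

  H_1: rank ker ∂_1 − rank ∂_2 = (6 − 5) − 0 = 1, and there is no ∂_2, so H_1 ≅ Z.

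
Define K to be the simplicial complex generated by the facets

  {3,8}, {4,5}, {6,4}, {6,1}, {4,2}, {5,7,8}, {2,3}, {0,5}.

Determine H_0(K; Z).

Fix the vertex order 0 < 1 < 2 < 3 < 4 < 5 < 6 < 7 < 8 and write every simplex with vertices in increasing order. Then dim K = 2 and the simplices of K are:

  0-simplices (9): [0], [1], [2], [3], [4], [5], [6], [7], [8]
  1-simplices (10): [0,5], [1,6], [2,3], [2,4], [3,8], [4,5], [4,6], [5,7], [5,8], [7,8]
  2-simplices (1): [5,7,8]

Hence C_0 ≅ Z^9, C_1 ≅ Z^10, C_2 ≅ Z^1.

∂_1: C_1 → C_0 maps an edge to its endpoints' difference, ∂[p,q] = q − p. For instance
  ∂[3,8] = [8] − [3].
This gives a 9×10 integer matrix of rank 8; reducing to Smith normal form yields diagonal entries (1,1,1,1,1,1,1,1).

Boundary ∂_2: C_2 → C_1 maps a triangle to the signed sum of its edges. For instance
  ∂[5,7,8] = [7,8] − [5,8] + [5,7].
The resulting 10×1 matrix has rank 1, and its Smith normal form has invariant factors (1).

From H_k ≅ ker(∂_k) / im(∂_{k+1}) we obtain:

  H_0: rank C_0 − rank ∂_1 = 9 − 8 = 1, and the invariant factors of ∂_1 are all 1, so H_0 ≅ Z.

H_0 = Z.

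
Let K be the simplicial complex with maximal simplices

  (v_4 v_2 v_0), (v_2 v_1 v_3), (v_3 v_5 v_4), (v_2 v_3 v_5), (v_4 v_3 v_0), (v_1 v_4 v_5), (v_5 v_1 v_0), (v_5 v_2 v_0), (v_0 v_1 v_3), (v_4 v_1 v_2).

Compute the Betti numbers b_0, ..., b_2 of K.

Order the vertices as v_0 < v_1 < v_2 < v_3 < v_4 < v_5. Listing each simplex with vertices in this order, K has dimension 2 with simplices:

  0-simplices (6): [v_0], [v_1], [v_2], [v_3], [v_4], [v_5]
  1-simplices (15): (15 of them)
  2-simplices (10): [v_0,v_1,v_3], [v_0,v_1,v_5], [v_0,v_2,v_4], [v_0,v_2,v_5], [v_0,v_3,v_4], [v_1,v_2,v_3], [v_1,v_2,v_4], [v_1,v_4,v_5], [v_2,v_3,v_5], [v_3,v_4,v_5]

Hence C_0 ≅ Z^6, C_1 ≅ Z^15, C_2 ≅ Z^10.

The boundary map ∂_1: C_1 → C_0 maps an edge to its endpoints' difference, ∂[p,q] = q − p. For instance
  ∂[v_0,v_2] = [v_2] − [v_0].
The 6×15 boundary matrix has rank 5 and Smith normal form diag(1,1,1,1,1).

The boundary map ∂_2: C_2 → C_1 acts by ∂[p,q,r] = [q,r] − [p,r] + [p,q]. For instance
  ∂[v_2,v_3,v_5] = [v_3,v_5] − [v_2,v_5] + [v_2,v_3],
  ∂[v_0,v_1,v_3] = [v_1,v_3] − [v_0,v_3] + [v_0,v_1].
As a 15×10 matrix over Z this has rank 10, with invariant factors (1,1,1,1,1,1,1,1,1,2).

From H_k ≅ ker(∂_k) / im(∂_{k+1}) we obtain:

  H_0: rank C_0 − rank ∂_1 = 6 − 5 = 1, and the invariant factors of ∂_1 are all 1, so H_0 ≅ Z.
  H_1: rank ker ∂_1 − rank ∂_2 = (15 − 5) − 10 = 0, and ∂_2 has invariant factor 2 > 1, so H_1 ≅ Z_2.
  H_2: rank ker ∂_2 − rank ∂_3 = (10 − 10) − 0 = 0, and there is no ∂_3, so H_2 ≅ 0.

(K is a triangulation of the real projective plane RP^2.)

Hence the Betti numbers are b_0 = 1, b_1 = 0, b_2 = 0.

b_0 = 1, b_1 = 0, b_2 = 0.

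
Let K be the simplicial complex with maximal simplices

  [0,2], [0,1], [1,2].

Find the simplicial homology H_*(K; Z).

Order the vertices as 0 < 1 < 2. Listing each simplex with vertices in this order, K has dimension 1 with simplices:

  0-simplices (3): [0], [1], [2]
  1-simplices (3): [0,1], [0,2], [1,2]

Hence C_0 ≅ Z^3, C_1 ≅ Z^3.

The boundary map ∂_1: C_1 → C_0 sends each edge [p,q] (with p < q) to q − p. For instance
  ∂[0,1] = [1] − [0].
The resulting 3×3 matrix has rank 2, and its Smith normal form has invariant factors (1,1).

Computing H_k = (kernel of ∂_k) / (image of ∂_{k+1}):

  H_0: rank C_0 − rank ∂_1 = 3 − 2 = 1, and the invariant factors of ∂_1 are all 1, so H_0 ≅ Z.
  H_1: rank ker ∂_1 − rank ∂_2 = (3 − 2) − 0 = 1, and there is no ∂_2, so H_1 ≅ Z.

As a check, the Euler characteristic is 3 − 3 = 0, which agrees with 1 − 1 = 0.

H_0 = Z,  H_1 = Z.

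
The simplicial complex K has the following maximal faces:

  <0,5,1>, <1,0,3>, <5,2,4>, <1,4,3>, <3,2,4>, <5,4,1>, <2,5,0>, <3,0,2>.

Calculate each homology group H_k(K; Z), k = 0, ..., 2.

H_0 = Z,  H_1 = 0,  H_2 = Z.

We work with the vertex ordering 0 < 1 < 2 < 3 < 4 < 5. The simplices of K, each written with vertices in increasing order, are:

  0-simplices (6): [0], [1], [2], [3], [4], [5]
  1-simplices (12): [0,1], [0,2], [0,3], [0,5], [1,3], [1,4], [1,5], [2,3], [2,4], [2,5], [3,4], [4,5]
  2-simplices (8): [0,1,3], [0,1,5], [0,2,3], [0,2,5], [1,3,4], [1,4,5], [2,3,4], [2,4,5]

Hence C_0 ≅ Z^6, C_1 ≅ Z^12, C_2 ≅ Z^8.

Boundary ∂_1: C_1 → C_0 sends each edge [p,q] (with p < q) to q − p.
As a 6×12 matrix over Z this has rank 5, with invariant factors (1,1,1,1,1).

Boundary ∂_2: C_2 → C_1 acts by ∂[p,q,r] = [q,r] − [p,r] + [p,q]. For instance
  ∂[1,3,4] = [3,4] − [1,4] + [1,3],
  ∂[0,2,3] = [2,3] − [0,3] + [0,2].
The 12×8 boundary matrix has rank 7 and Smith normal form diag(1,1,1,1,1,1,1).

Now H_k = ker ∂_k / im ∂_{k+1}, so:

  H_0: rank C_0 − rank ∂_1 = 6 − 5 = 1, and the invariant factors of ∂_1 are all 1, so H_0 ≅ Z.
  H_1: rank ker ∂_1 − rank ∂_2 = (12 − 5) − 7 = 0, and the invariant factors of ∂_2 are all 1, so H_1 ≅ 0.
  H_2: rank ker ∂_2 − rank ∂_3 = (8 − 7) − 0 = 1, and there is no ∂_3, so H_2 ≅ Z.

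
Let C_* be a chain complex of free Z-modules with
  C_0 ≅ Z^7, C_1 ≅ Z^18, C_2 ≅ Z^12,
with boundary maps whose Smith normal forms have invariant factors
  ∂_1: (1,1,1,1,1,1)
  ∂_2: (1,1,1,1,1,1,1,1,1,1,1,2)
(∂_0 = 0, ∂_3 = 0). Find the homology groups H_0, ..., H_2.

H_0: b_0 = 7 − 0 − 6 = 1; torsion from ∂_1 factors > 1: none. So H_0 ≅ Z.
H_1: b_1 = 18 − 6 − 12 = 0; torsion from ∂_2 factors > 1: [2]. So H_1 ≅ Z/2Z.
H_2: b_2 = 12 − 12 − 0 = 0; torsion from ∂_3 factors > 1: none. So H_2 ≅ 0.

H_0 ≅ Z,  H_1 ≅ Z/2Z,  H_2 = 0.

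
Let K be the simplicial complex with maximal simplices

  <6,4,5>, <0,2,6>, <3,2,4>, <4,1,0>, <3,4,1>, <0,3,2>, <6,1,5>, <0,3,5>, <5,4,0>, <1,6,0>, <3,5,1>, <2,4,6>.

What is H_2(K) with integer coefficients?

H_2 ≅ 0.

Take the total order 0 < 1 < 2 < 3 < 4 < 5 < 6 on the vertex set. Then K (dimension 2) consists of the simplices:

  0-simplices (7): [0], [1], [2], [3], [4], [5], [6]
  1-simplices (18): [0,1], [0,2], [0,3], [0,4], [0,5], [0,6], [1,3], [1,4], [1,5], [1,6], [2,3], [2,4], [2,6], [3,4], [3,5], [4,5], [4,6], [5,6]
  2-simplices (12): [0,1,4], [0,1,6], [0,2,3], [0,2,6], [0,3,5], [0,4,5], [1,3,4], [1,3,5], [1,5,6], [2,3,4], [2,4,6], [4,5,6]

so the chain groups are C_0 ≅ Z^7, C_1 ≅ Z^18, C_2 ≅ Z^12.

∂_1: C_1 → C_0 maps an edge to its endpoints' difference, ∂[p,q] = q − p. For instance
  ∂[5,6] = [6] − [5].
As a 7×18 matrix over Z this has rank 6, with invariant factors (1,1,1,1,1,1).

∂_2: C_2 → C_1 sends each 2-simplex [p,q,r] to [q,r] − [p,r] + [p,q]. For instance
  ∂[0,3,5] = [3,5] − [0,5] + [0,3],
  ∂[1,3,4] = [3,4] − [1,4] + [1,3].
The 18×12 boundary matrix has rank 12 and Smith normal form diag(1,1,1,1,1,1,1,1,1,1,1,2).

Reading off H_k = ker ∂_k / im ∂_{k+1}:

  H_2: rank ker ∂_2 − rank ∂_3 = (12 − 12) − 0 = 0, and there is no ∂_3, so H_2 = 0.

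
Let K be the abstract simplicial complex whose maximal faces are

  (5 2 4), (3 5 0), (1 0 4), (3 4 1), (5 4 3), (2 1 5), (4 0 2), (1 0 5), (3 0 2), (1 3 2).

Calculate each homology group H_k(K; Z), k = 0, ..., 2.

Fix the vertex order 0 < 1 < 2 < 3 < 4 < 5 and write every simplex with vertices in increasing order. Then dim K = 2 and the simplices of K are:

  0-simplices (6): [0], [1], [2], [3], [4], [5]
  1-simplices (15): [0,1], [0,2], [0,3], [0,4], [0,5], [1,2], [1,3], [1,4], [1,5], [2,3], [2,4], [2,5], [3,4], [3,5], [4,5]
  2-simplices (10): [0,1,4], [0,1,5], [0,2,3], [0,2,4], [0,3,5], [1,2,3], [1,2,5], [1,3,4], [2,4,5], [3,4,5]

Hence C_0 ≅ Z^6, C_1 ≅ Z^15, C_2 ≅ Z^10.

∂_1: C_1 → C_0 maps an edge to its endpoints' difference, ∂[p,q] = q − p. For instance
  ∂[2,5] = [5] − [2].
As a 6×15 matrix over Z this has rank 5, with invariant factors (1,1,1,1,1).

The boundary map ∂_2: C_2 → C_1 maps a triangle to the signed sum of its edges. For instance
  ∂[1,2,3] = [2,3] − [1,3] + [1,2],
  ∂[0,2,4] = [2,4] − [0,4] + [0,2].
This gives a 15×10 integer matrix of rank 10; reducing to Smith normal form yields diagonal entries (1,1,1,1,1,1,1,1,1,2).

Computing H_k = (kernel of ∂_k) / (image of ∂_{k+1}):

  H_0: rank C_0 − rank ∂_1 = 6 − 5 = 1, and the invariant factors of ∂_1 are all 1, so H_0 ≅ Z.
  H_1: rank ker ∂_1 − rank ∂_2 = (15 − 5) − 10 = 0, and ∂_2 has invariant factor 2 > 1, so H_1 ≅ Z/2Z.
  H_2: rank ker ∂_2 − rank ∂_3 = (10 − 10) − 0 = 0, and there is no ∂_3, so H_2 ≅ 0.

As a check, the Euler characteristic is 6 − 15 + 10 = 1, which agrees with 1 − 0 + 0 = 1.
(K is a triangulation of the real projective plane RP^2.)

H_0 ≅ Z,  H_1 ≅ Z/2Z,  H_2 = 0.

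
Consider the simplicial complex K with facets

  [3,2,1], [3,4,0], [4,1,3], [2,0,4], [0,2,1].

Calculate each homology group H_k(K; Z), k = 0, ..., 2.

We work with the vertex ordering 0 < 1 < 2 < 3 < 4. The simplices of K, each written with vertices in increasing order, are:

  0-simplices (5): [0], [1], [2], [3], [4]
  1-simplices (10): [0,1], [0,2], [0,3], [0,4], [1,2], [1,3], [1,4], [2,3], [2,4], [3,4]
  2-simplices (5): [0,1,2], [0,2,4], [0,3,4], [1,2,3], [1,3,4]

Hence C_0 ≅ Z^5, C_1 ≅ Z^10, C_2 ≅ Z^5.

Boundary ∂_1: C_1 → C_0 is given by ∂[p,q] = [q] − [p]. For instance
  ∂[2,4] = [4] − [2].
As a 5×10 matrix over Z this has rank 4, with invariant factors (1,1,1,1).

∂_2: C_2 → C_1 sends each 2-simplex [p,q,r] to [q,r] − [p,r] + [p,q]. For instance
  ∂[1,2,3] = [2,3] − [1,3] + [1,2],
  ∂[0,2,4] = [2,4] − [0,4] + [0,2].
The 10×5 boundary matrix has rank 5 and Smith normal form diag(1,1,1,1,1).

From H_k ≅ ker(∂_k) / im(∂_{k+1}) we obtain:

  H_0: rank C_0 − rank ∂_1 = 5 − 4 = 1, and the invariant factors of ∂_1 are all 1, so H_0 ≅ Z.
  H_1: rank ker ∂_1 − rank ∂_2 = (10 − 4) − 5 = 1, and the invariant factors of ∂_2 are all 1, so H_1 ≅ Z.
  H_2: rank ker ∂_2 − rank ∂_3 = (5 − 5) − 0 = 0, and there is no ∂_3, so H_2 ≅ 0.

H_0 ≅ Z,  H_1 ≅ Z,  H_2 = 0.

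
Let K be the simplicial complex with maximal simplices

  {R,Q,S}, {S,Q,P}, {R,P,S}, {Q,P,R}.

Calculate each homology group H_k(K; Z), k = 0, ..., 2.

H_0 = Z,  H_1 = 0,  H_2 = Z.

Order the vertices as P < Q < R < S. Listing each simplex with vertices in this order, K has dimension 2 with simplices:

  0-simplices (4): P, Q, R, S
  1-simplices (6): PQ, PR, PS, QR, QS, RS
  2-simplices (4): PQR, PQS, PRS, QRS

so the chain groups are C_0 ≅ Z^4, C_1 ≅ Z^6, C_2 ≅ Z^4.

The boundary map ∂_1: C_1 → C_0 sends each edge [p,q] (with p < q) to q − p.
The resulting 4×6 matrix has rank 3, and its Smith normal form has invariant factors (1,1,1).

Boundary ∂_2: C_2 → C_1 sends each 2-simplex [p,q,r] to [q,r] − [p,r] + [p,q]. For instance
  ∂QRS = RS − QS + QR,
  ∂PQR = QR − PR + PQ.
The resulting 6×4 matrix has rank 3, and its Smith normal form has invariant factors (1,1,1).

Now H_k = ker ∂_k / im ∂_{k+1}, so:

  H_0: rank C_0 − rank ∂_1 = 4 − 3 = 1, and the invariant factors of ∂_1 are all 1, so H_0 ≅ Z.
  H_1: rank ker ∂_1 − rank ∂_2 = (6 − 3) − 3 = 0, and the invariant factors of ∂_2 are all 1, so H_1 ≅ 0.
  H_2: rank ker ∂_2 − rank ∂_3 = (4 − 3) − 0 = 1, and there is no ∂_3, so H_2 ≅ Z.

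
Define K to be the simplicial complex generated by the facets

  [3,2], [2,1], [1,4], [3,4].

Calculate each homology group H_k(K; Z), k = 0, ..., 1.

Take the total order 1 < 2 < 3 < 4 on the vertex set. Then K (dimension 1) consists of the simplices:

  0-simplices (4): [1], [2], [3], [4]
  1-simplices (4): [1,2], [1,4], [2,3], [3,4]

Hence C_0 ≅ Z^4, C_1 ≅ Z^4.

∂_1: C_1 → C_0 sends each edge [p,q] (with p < q) to q − p. For instance
  ∂[2,3] = [3] − [2].
As a 4×4 matrix over Z this has rank 3, with invariant factors (1,1,1).

Reading off H_k = ker ∂_k / im ∂_{k+1}:

  H_0: rank C_0 − rank ∂_1 = 4 − 3 = 1, and the invariant factors of ∂_1 are all 1, so H_0 ≅ Z.
  H_1: rank ker ∂_1 − rank ∂_2 = (4 − 3) − 0 = 1, and there is no ∂_2, so H_1 ≅ Z.

H_0 = Z,  H_1 = Z.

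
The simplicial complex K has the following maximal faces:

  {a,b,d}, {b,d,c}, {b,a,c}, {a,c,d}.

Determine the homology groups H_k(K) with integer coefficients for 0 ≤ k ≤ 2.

We work with the vertex ordering a < b < c < d. The simplices of K, each written with vertices in increasing order, are:

  0-simplices (4): a, b, c, d
  1-simplices (6): ab, ac, ad, bc, bd, cd
  2-simplices (4): abc, abd, acd, bcd

so the chain groups are C_0 ≅ Z^4, C_1 ≅ Z^6, C_2 ≅ Z^4.

The boundary map ∂_1: C_1 → C_0 is given by ∂[p,q] = [q] − [p]. For instance
  ∂cd = d − c.
As a 4×6 matrix over Z this has rank 3, with invariant factors (1,1,1).

∂_2: C_2 → C_1 maps a triangle to the signed sum of its edges. For instance
  ∂bcd = cd − bd + bc,
  ∂abd = bd − ad + ab.
The resulting 6×4 matrix has rank 3, and its Smith normal form has invariant factors (1,1,1).

Computing H_k = (kernel of ∂_k) / (image of ∂_{k+1}):

  H_0: rank C_0 − rank ∂_1 = 4 − 3 = 1, and the invariant factors of ∂_1 are all 1, so H_0 = Z.
  H_1: rank ker ∂_1 − rank ∂_2 = (6 − 3) − 3 = 0, and the invariant factors of ∂_2 are all 1, so H_1 = 0.
  H_2: rank ker ∂_2 − rank ∂_3 = (4 − 3) − 0 = 1, and there is no ∂_3, so H_2 = Z.

As a check, the Euler characteristic is 4 − 6 + 4 = 2, which agrees with 1 − 0 + 1 = 2.

H_0 = Z,  H_1 = 0,  H_2 = Z.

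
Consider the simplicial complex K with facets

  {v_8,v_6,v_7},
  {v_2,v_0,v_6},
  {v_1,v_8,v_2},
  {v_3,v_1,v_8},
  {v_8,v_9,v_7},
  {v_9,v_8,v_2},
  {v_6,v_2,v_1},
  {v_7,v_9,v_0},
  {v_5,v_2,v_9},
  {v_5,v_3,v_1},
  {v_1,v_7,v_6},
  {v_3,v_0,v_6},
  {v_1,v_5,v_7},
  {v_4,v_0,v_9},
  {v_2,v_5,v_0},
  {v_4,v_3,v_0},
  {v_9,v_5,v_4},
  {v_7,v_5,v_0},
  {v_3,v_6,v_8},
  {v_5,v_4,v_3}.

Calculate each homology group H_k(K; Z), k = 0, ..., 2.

K has 10 vertices, 30 edges, 20 triangles.
rank ∂_0 = 0, rank ∂_1 = 9 ⇒ b_0 = 10 − 0 − 9 = 1; all invariant factors of ∂_1 are 1 so no torsion. So H_0 = Z.
rank ∂_1 = 9, rank ∂_2 = 20 ⇒ b_1 = 30 − 9 − 20 = 1; ∂_2 has invariant factor(s) [2] giving torsion. So H_1 = Z ⊕ Z/2Z.
rank ∂_2 = 20, rank ∂_3 = 0 ⇒ b_2 = 20 − 20 − 0 = 0. So H_2 = 0.

H_0 = Z,  H_1 = Z ⊕ Z/2Z,  H_2 = 0.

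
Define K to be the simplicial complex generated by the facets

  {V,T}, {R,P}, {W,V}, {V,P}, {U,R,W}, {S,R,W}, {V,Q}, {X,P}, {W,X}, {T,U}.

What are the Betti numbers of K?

Take the total order P < Q < R < S < T < U < V < W < X on the vertex set. Then K (dimension 2) consists of the simplices:

  0-simplices (9): P, Q, R, S, T, U, V, W, X
  1-simplices (13): PR, PV, PX, QV, RS, RU, RW, SW, TU, TV, UW, VW, WX
  2-simplices (2): RSW, RUW

Hence C_0 ≅ Z^9, C_1 ≅ Z^13, C_2 ≅ Z^2.

The boundary map ∂_1: C_1 → C_0 maps an edge to its endpoints' difference, ∂[p,q] = q − p.
This gives a 9×13 integer matrix of rank 8; reducing to Smith normal form yields diagonal entries (1,1,1,1,1,1,1,1).

The boundary map ∂_2: C_2 → C_1 sends each 2-simplex [p,q,r] to [q,r] − [p,r] + [p,q]. For instance
  ∂RSW = SW − RW + RS,
  ∂RUW = UW − RW + RU.
As a 13×2 matrix over Z this has rank 2, with invariant factors (1,1).

Computing H_k = (kernel of ∂_k) / (image of ∂_{k+1}):

  H_0: rank C_0 − rank ∂_1 = 9 − 8 = 1, and the invariant factors of ∂_1 are all 1, so H_0 ≅ Z.
  H_1: rank ker ∂_1 − rank ∂_2 = (13 − 8) − 2 = 3, and the invariant factors of ∂_2 are all 1, so H_1 ≅ Z^3.
  H_2: rank ker ∂_2 − rank ∂_3 = (2 − 2) − 0 = 0, and there is no ∂_3, so H_2 ≅ 0.

As a check, the Euler characteristic is 9 − 13 + 2 = -2, which agrees with 1 − 3 + 0 = -2.

Hence the Betti numbers are b_0 = 1, b_1 = 3, b_2 = 0.

b_0 = 1, b_1 = 3, b_2 = 0.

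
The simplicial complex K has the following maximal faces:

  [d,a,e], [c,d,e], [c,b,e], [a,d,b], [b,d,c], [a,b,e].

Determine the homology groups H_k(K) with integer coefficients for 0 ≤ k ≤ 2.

H_0 ≅ Z,  H_1 = 0,  H_2 ≅ Z.

We work with the vertex ordering a < b < c < d < e. The simplices of K, each written with vertices in increasing order, are:

  0-simplices (5): a, b, c, d, e
  1-simplices (9): ab, ad, ae, bc, bd, be, cd, ce, de
  2-simplices (6): abd, abe, ade, bcd, bce, cde

Hence C_0 ≅ Z^5, C_1 ≅ Z^9, C_2 ≅ Z^6.

Boundary ∂_1: C_1 → C_0 sends each edge [p,q] (with p < q) to q − p.
The 5×9 boundary matrix has rank 4 and Smith normal form diag(1,1,1,1).

∂_2: C_2 → C_1 acts by ∂[p,q,r] = [q,r] − [p,r] + [p,q]. For instance
  ∂bce = ce − be + bc,
  ∂ade = de − ae + ad.
This gives a 9×6 integer matrix of rank 5; reducing to Smith normal form yields diagonal entries (1,1,1,1,1).

From H_k ≅ ker(∂_k) / im(∂_{k+1}) we obtain:

  H_0: rank C_0 − rank ∂_1 = 5 − 4 = 1, and the invariant factors of ∂_1 are all 1, so H_0 ≅ Z.
  H_1: rank ker ∂_1 − rank ∂_2 = (9 − 4) − 5 = 0, and the invariant factors of ∂_2 are all 1, so H_1 ≅ 0.
  H_2: rank ker ∂_2 − rank ∂_3 = (6 − 5) − 0 = 1, and there is no ∂_3, so H_2 ≅ Z.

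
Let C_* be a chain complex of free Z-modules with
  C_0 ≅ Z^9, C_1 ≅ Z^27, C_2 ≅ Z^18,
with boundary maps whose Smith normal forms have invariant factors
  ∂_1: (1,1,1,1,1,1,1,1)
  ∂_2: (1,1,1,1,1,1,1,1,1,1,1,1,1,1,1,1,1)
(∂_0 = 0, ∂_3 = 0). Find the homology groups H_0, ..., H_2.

H_0 = Z,  H_1 = Z^2,  H_2 = Z.

H_0: b_0 = 9 − 0 − 8 = 1; torsion from ∂_1 factors > 1: none. So H_0 = Z.
H_1: b_1 = 27 − 8 − 17 = 2; torsion from ∂_2 factors > 1: none. So H_1 = Z^2.
H_2: b_2 = 18 − 17 − 0 = 1; torsion from ∂_3 factors > 1: none. So H_2 = Z.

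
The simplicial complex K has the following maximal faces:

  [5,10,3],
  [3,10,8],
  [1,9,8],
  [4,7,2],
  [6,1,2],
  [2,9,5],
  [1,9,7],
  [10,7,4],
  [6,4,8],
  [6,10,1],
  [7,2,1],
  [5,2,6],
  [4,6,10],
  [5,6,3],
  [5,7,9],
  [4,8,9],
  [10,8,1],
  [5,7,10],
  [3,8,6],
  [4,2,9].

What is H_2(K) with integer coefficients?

K has 10 vertices, 30 edges, 20 triangles.
rank ∂_2 = 20, rank ∂_3 = 0 ⇒ b_2 = 20 − 20 − 0 = 0. So H_2 = 0.

H_2 ≅ 0.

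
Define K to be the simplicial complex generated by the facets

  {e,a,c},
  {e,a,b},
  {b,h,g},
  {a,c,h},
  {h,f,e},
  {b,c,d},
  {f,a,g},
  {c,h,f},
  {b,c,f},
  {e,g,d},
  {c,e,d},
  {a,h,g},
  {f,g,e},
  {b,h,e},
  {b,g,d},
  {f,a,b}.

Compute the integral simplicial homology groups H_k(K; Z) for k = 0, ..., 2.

Order the vertices as a < b < c < d < e < f < g < h. Listing each simplex with vertices in this order, K has dimension 2 with simplices:

  0-simplices (8): a, b, c, d, e, f, g, h
  1-simplices (24): ab, ac, ae, af, ag, ah, bc, bd, be, bf, bg, bh, cd, ce, cf, ch, de, dg, ef, eg, eh, fg, fh, gh
  2-simplices (16): abe, abf, ace, ach, afg, agh, bcd, bcf, bdg, beh, bgh, cde, cfh, deg, efg, efh

so the chain groups are C_0 ≅ Z^8, C_1 ≅ Z^24, C_2 ≅ Z^16.

∂_1: C_1 → C_0 is given by ∂[p,q] = [q] − [p]. For instance
  ∂bc = c − b.
The 8×24 boundary matrix has rank 7 and Smith normal form diag(1,1,1,1,1,1,1).

The boundary map ∂_2: C_2 → C_1 sends each 2-simplex [p,q,r] to [q,r] − [p,r] + [p,q]. For instance
  ∂efh = fh − eh + ef,
  ∂afg = fg − ag + af.
As a 24×16 matrix over Z this has rank 15, with invariant factors (1,1,1,1,1,1,1,1,1,1,1,1,1,1,1).

From H_k ≅ ker(∂_k) / im(∂_{k+1}) we obtain:

  H_0: rank C_0 − rank ∂_1 = 8 − 7 = 1, and the invariant factors of ∂_1 are all 1, so H_0 = Z.
  H_1: rank ker ∂_1 − rank ∂_2 = (24 − 7) − 15 = 2, and the invariant factors of ∂_2 are all 1, so H_1 = Z^2.
  H_2: rank ker ∂_2 − rank ∂_3 = (16 − 15) − 0 = 1, and there is no ∂_3, so H_2 = Z.

As a check, the Euler characteristic is 8 − 24 + 16 = 0, which agrees with 1 − 2 + 1 = 0.
(K is a triangulation of the torus T^2.)

H_0 ≅ Z,  H_1 ≅ Z^2,  H_2 ≅ Z.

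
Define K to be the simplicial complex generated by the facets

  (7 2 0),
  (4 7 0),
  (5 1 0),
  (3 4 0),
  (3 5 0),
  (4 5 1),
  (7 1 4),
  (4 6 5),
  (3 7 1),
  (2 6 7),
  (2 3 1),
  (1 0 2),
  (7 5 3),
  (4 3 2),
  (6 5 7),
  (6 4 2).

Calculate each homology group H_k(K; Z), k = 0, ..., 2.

Fix the vertex order 0 < 1 < 2 < 3 < 4 < 5 < 6 < 7 and write every simplex with vertices in increasing order. Then dim K = 2 and the simplices of K are:

  0-simplices (8): [0], [1], [2], [3], [4], [5], [6], [7]
  1-simplices (24): (24 of them)
  2-simplices (16): [0,1,2], [0,1,5], [0,2,7], [0,3,4], [0,3,5], [0,4,7], [1,2,3], [1,3,7], [1,4,5], [1,4,7], [2,3,4], [2,4,6], [2,6,7], [3,5,7], [4,5,6], [5,6,7]

Hence C_0 ≅ Z^8, C_1 ≅ Z^24, C_2 ≅ Z^16.

Boundary ∂_1: C_1 → C_0 is given by ∂[p,q] = [q] − [p]. For instance
  ∂[0,5] = [5] − [0].
The 8×24 boundary matrix has rank 7 and Smith normal form diag(1,1,1,1,1,1,1).

Boundary ∂_2: C_2 → C_1 sends each 2-simplex [p,q,r] to [q,r] − [p,r] + [p,q]. For instance
  ∂[0,3,4] = [3,4] − [0,4] + [0,3],
  ∂[1,2,3] = [2,3] − [1,3] + [1,2].
The 24×16 boundary matrix has rank 15 and Smith normal form diag(1,1,1,1,1,1,1,1,1,1,1,1,1,1,1).

Now H_k = ker ∂_k / im ∂_{k+1}, so:

  H_0: rank C_0 − rank ∂_1 = 8 − 7 = 1, and the invariant factors of ∂_1 are all 1, so H_0 = Z.
  H_1: rank ker ∂_1 − rank ∂_2 = (24 − 7) − 15 = 2, and the invariant factors of ∂_2 are all 1, so H_1 = Z^2.
  H_2: rank ker ∂_2 − rank ∂_3 = (16 − 15) − 0 = 1, and there is no ∂_3, so H_2 = Z.

As a check, the Euler characteristic is 8 − 24 + 16 = 0, which agrees with 1 − 2 + 1 = 0.

H_0 ≅ Z,  H_1 ≅ Z^2,  H_2 ≅ Z.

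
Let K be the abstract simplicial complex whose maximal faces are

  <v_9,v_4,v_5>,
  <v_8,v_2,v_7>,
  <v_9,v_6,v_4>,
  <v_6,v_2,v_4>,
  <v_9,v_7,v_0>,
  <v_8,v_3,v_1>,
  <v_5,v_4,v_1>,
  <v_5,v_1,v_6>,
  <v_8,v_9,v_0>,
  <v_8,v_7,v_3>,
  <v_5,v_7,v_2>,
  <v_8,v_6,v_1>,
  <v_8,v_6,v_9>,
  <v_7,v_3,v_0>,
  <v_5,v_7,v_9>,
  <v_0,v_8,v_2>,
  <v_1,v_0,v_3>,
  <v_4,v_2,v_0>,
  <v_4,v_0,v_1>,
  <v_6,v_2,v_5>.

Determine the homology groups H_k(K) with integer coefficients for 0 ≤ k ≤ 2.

H_0 ≅ Z,  H_1 ≅ Z ⊕ Z/2Z,  H_2 = 0.

Fix the vertex order v_0 < v_1 < v_2 < v_3 < v_4 < v_5 < v_6 < v_7 < v_8 < v_9 and write every simplex with vertices in increasing order. Then dim K = 2 and the simplices of K are:

  0-simplices (10): [v_0], [v_1], [v_2], [v_3], [v_4], [v_5], [v_6], [v_7], [v_8], [v_9]
  1-simplices (30): (30 of them)
  2-simplices (20): (20 of them)

giving chain groups C_0 ≅ Z^10, C_1 ≅ Z^30, C_2 ≅ Z^20.

∂_1: C_1 → C_0 is given by ∂[p,q] = [q] − [p]. For instance
  ∂[v_0,v_2] = [v_2] − [v_0].
As a 10×30 matrix over Z this has rank 9, with invariant factors (1,1,1,1,1,1,1,1,1).

Boundary ∂_2: C_2 → C_1 maps a triangle to the signed sum of its edges. For instance
  ∂[v_6,v_8,v_9] = [v_8,v_9] − [v_6,v_9] + [v_6,v_8],
  ∂[v_0,v_1,v_4] = [v_1,v_4] − [v_0,v_4] + [v_0,v_1].
As a 30×20 matrix over Z this has rank 20, with invariant factors (1,1,1,1,1,1,1,1,1,1,1,1,1,1,1,1,1,1,1,2).

Reading off H_k = ker ∂_k / im ∂_{k+1}:

  H_0: rank C_0 − rank ∂_1 = 10 − 9 = 1, and the invariant factors of ∂_1 are all 1, so H_0 ≅ Z.
  H_1: rank ker ∂_1 − rank ∂_2 = (30 − 9) − 20 = 1, and ∂_2 has invariant factor 2 > 1, so H_1 ≅ Z ⊕ Z/2Z.
  H_2: rank ker ∂_2 − rank ∂_3 = (20 − 20) − 0 = 0, and there is no ∂_3, so H_2 ≅ 0.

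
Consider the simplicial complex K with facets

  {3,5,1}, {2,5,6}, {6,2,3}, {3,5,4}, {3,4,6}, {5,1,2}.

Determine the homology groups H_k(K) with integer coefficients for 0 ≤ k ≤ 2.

Take the total order 1 < 2 < 3 < 4 < 5 < 6 on the vertex set. Then K (dimension 2) consists of the simplices:

  0-simplices (6): [1], [2], [3], [4], [5], [6]
  1-simplices (12): [1,2], [1,3], [1,5], [2,3], [2,5], [2,6], [3,4], [3,5], [3,6], [4,5], [4,6], [5,6]
  2-simplices (6): [1,2,5], [1,3,5], [2,3,6], [2,5,6], [3,4,5], [3,4,6]

so the chain groups are C_0 ≅ Z^6, C_1 ≅ Z^12, C_2 ≅ Z^6.

The boundary map ∂_1: C_1 → C_0 maps an edge to its endpoints' difference, ∂[p,q] = q − p.
The 6×12 boundary matrix has rank 5 and Smith normal form diag(1,1,1,1,1).

Boundary ∂_2: C_2 → C_1 maps a triangle to the signed sum of its edges. For instance
  ∂[2,5,6] = [5,6] − [2,6] + [2,5],
  ∂[2,3,6] = [3,6] − [2,6] + [2,3].
This gives a 12×6 integer matrix of rank 6; reducing to Smith normal form yields diagonal entries (1,1,1,1,1,1).

Reading off H_k = ker ∂_k / im ∂_{k+1}:

  H_0: rank C_0 − rank ∂_1 = 6 − 5 = 1, and the invariant factors of ∂_1 are all 1, so H_0 ≅ Z.
  H_1: rank ker ∂_1 − rank ∂_2 = (12 − 5) − 6 = 1, and the invariant factors of ∂_2 are all 1, so H_1 ≅ Z.
  H_2: rank ker ∂_2 − rank ∂_3 = (6 − 6) − 0 = 0, and there is no ∂_3, so H_2 ≅ 0.

As a check, the Euler characteristic is 6 − 12 + 6 = 0, which agrees with 1 − 1 + 0 = 0.

H_0 = Z,  H_1 = Z,  H_2 = 0.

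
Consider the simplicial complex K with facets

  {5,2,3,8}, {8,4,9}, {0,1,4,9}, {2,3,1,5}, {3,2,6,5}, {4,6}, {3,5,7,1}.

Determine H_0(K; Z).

H_0 ≅ Z.

Take the total order 0 < 1 < 2 < 3 < 4 < 5 < 6 < 7 < 8 < 9 on the vertex set. Then K (dimension 3) consists of the simplices:

  0-simplices (10): [0], [1], [2], [3], [4], [5], [6], [7], [8], [9]
  1-simplices (24): (24 of them)
  2-simplices (18): [0,1,4], [0,1,9], [0,4,9], [1,2,3], [1,2,5], [1,3,5], [1,3,7], [1,4,9], [1,5,7], [2,3,5], [2,3,6], [2,3,8], [2,5,6], [2,5,8], [3,5,6], [3,5,7], [3,5,8], [4,8,9]
  3-simplices (5): [0,1,4,9], [1,2,3,5], [1,3,5,7], [2,3,5,6], [2,3,5,8]

so the chain groups are C_0 ≅ Z^10, C_1 ≅ Z^24, C_2 ≅ Z^18, C_3 ≅ Z^5.

The boundary map ∂_1: C_1 → C_0 sends each edge [p,q] (with p < q) to q − p. For instance
  ∂[5,8] = [8] − [5].
As a 10×24 matrix over Z this has rank 9, with invariant factors (1,1,1,1,1,1,1,1,1).

Boundary ∂_2: C_2 → C_1 acts by ∂[p,q,r] = [q,r] − [p,r] + [p,q]. For instance
  ∂[3,5,6] = [5,6] − [3,6] + [3,5],
  ∂[2,3,8] = [3,8] − [2,8] + [2,3].
This gives a 24×18 integer matrix of rank 13; reducing to Smith normal form yields diagonal entries (1,1,1,1,1,1,1,1,1,1,1,1,1).

∂_3: C_3 → C_2 sends each 3-simplex σ to the alternating sum Σ_i (−1)^i (σ with its i-th vertex removed). For instance
  ∂[1,2,3,5] = [2,3,5] − [1,3,5] + [1,2,5] − [1,2,3],
  ∂[0,1,4,9] = [1,4,9] − [0,4,9] + [0,1,9] − [0,1,4].
The resulting 18×5 matrix has rank 5, and its Smith normal form has invariant factors (1,1,1,1,1).

From H_k ≅ ker(∂_k) / im(∂_{k+1}) we obtain:

  H_0: rank C_0 − rank ∂_1 = 10 − 9 = 1, and the invariant factors of ∂_1 are all 1, so H_0 ≅ Z.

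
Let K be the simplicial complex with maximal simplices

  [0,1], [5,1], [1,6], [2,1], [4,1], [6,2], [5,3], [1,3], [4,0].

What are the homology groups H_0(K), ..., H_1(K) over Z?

Order the vertices as 0 < 1 < 2 < 3 < 4 < 5 < 6. Listing each simplex with vertices in this order, K has dimension 1 with simplices:

  0-simplices (7): [0], [1], [2], [3], [4], [5], [6]
  1-simplices (9): [0,1], [0,4], [1,2], [1,3], [1,4], [1,5], [1,6], [2,6], [3,5]

Hence C_0 ≅ Z^7, C_1 ≅ Z^9.

The boundary map ∂_1: C_1 → C_0 is given by ∂[p,q] = [q] − [p].
The 7×9 boundary matrix has rank 6 and Smith normal form diag(1,1,1,1,1,1).

From H_k ≅ ker(∂_k) / im(∂_{k+1}) we obtain:

  H_0: rank C_0 − rank ∂_1 = 7 − 6 = 1, and the invariant factors of ∂_1 are all 1, so H_0 ≅ Z.
  H_1: rank ker ∂_1 − rank ∂_2 = (9 − 6) − 0 = 3, and there is no ∂_2, so H_1 ≅ Z^3.

As a check, the Euler characteristic is 7 − 9 = -2, which agrees with 1 − 3 = -2.

H_0 ≅ Z,  H_1 ≅ Z^3.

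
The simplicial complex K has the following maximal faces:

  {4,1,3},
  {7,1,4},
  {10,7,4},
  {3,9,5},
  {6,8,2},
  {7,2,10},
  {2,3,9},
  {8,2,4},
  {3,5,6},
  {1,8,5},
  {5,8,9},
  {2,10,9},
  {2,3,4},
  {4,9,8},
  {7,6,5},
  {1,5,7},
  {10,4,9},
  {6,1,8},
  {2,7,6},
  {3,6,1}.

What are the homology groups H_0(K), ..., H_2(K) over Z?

H_0 ≅ Z,  H_1 ≅ Z × Z/2,  H_2 = 0.

K has 10 vertices, 30 edges, 20 triangles.
rank ∂_0 = 0, rank ∂_1 = 9 ⇒ b_0 = 10 − 0 − 9 = 1; all invariant factors of ∂_1 are 1 so no torsion. So H_0 = Z.
rank ∂_1 = 9, rank ∂_2 = 20 ⇒ b_1 = 30 − 9 − 20 = 1; ∂_2 has invariant factor(s) [2] giving torsion. So H_1 = Z × Z/2.
rank ∂_2 = 20, rank ∂_3 = 0 ⇒ b_2 = 20 − 20 − 0 = 0. So H_2 = 0.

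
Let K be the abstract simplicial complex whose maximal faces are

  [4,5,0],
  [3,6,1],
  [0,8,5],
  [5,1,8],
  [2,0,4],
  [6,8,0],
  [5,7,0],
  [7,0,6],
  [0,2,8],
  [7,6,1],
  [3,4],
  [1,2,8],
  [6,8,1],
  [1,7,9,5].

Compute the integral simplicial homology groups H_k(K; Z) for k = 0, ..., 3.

H_0 = Z,  H_1 = Z,  H_2 = Z,  H_3 = 0.

We work with the vertex ordering 0 < 1 < 2 < 3 < 4 < 5 < 6 < 7 < 8 < 9. The simplices of K, each written with vertices in increasing order, are:

  0-simplices (10): [0], [1], [2], [3], [4], [5], [6], [7], [8], [9]
  1-simplices (24): (24 of them)
  2-simplices (16): [0,2,4], [0,2,8], [0,4,5], [0,5,7], [0,5,8], [0,6,7], [0,6,8], [1,2,8], [1,3,6], [1,5,7], [1,5,8], [1,5,9], [1,6,7], [1,6,8], [1,7,9], [5,7,9]
  3-simplices (1): [1,5,7,9]

so the chain groups are C_0 ≅ Z^10, C_1 ≅ Z^24, C_2 ≅ Z^16, C_3 ≅ Z^1.

The boundary map ∂_1: C_1 → C_0 is given by ∂[p,q] = [q] − [p].
As a 10×24 matrix over Z this has rank 9, with invariant factors (1,1,1,1,1,1,1,1,1).

The boundary map ∂_2: C_2 → C_1 maps a triangle to the signed sum of its edges. For instance
  ∂[0,5,8] = [5,8] − [0,8] + [0,5],
  ∂[1,3,6] = [3,6] − [1,6] + [1,3].
This gives a 24×16 integer matrix of rank 14; reducing to Smith normal form yields diagonal entries (1,1,1,1,1,1,1,1,1,1,1,1,1,1).

The boundary map ∂_3: C_3 → C_2 sends each 3-simplex σ to the alternating sum Σ_i (−1)^i (σ with its i-th vertex removed). For instance
  ∂[1,5,7,9] = [5,7,9] − [1,7,9] + [1,5,9] − [1,5,7].
The 16×1 boundary matrix has rank 1 and Smith normal form diag(1).

Computing H_k = (kernel of ∂_k) / (image of ∂_{k+1}):

  H_0: rank C_0 − rank ∂_1 = 10 − 9 = 1, and the invariant factors of ∂_1 are all 1, so H_0 = Z.
  H_1: rank ker ∂_1 − rank ∂_2 = (24 − 9) − 14 = 1, and the invariant factors of ∂_2 are all 1, so H_1 = Z.
  H_2: rank ker ∂_2 − rank ∂_3 = (16 − 14) − 1 = 1, and the invariant factors of ∂_3 are all 1, so H_2 = Z.
  H_3: rank ker ∂_3 − rank ∂_4 = (1 − 1) − 0 = 0, and there is no ∂_4, so H_3 = 0.

As a check, the Euler characteristic is 10 − 24 + 16 − 1 = 1, which agrees with 1 − 1 + 1 − 0 = 1.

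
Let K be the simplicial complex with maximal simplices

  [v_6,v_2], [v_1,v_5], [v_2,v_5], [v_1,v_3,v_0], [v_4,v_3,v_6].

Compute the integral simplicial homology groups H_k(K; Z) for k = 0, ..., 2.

Order the vertices as v_0 < v_1 < v_2 < v_3 < v_4 < v_5 < v_6. Listing each simplex with vertices in this order, K has dimension 2 with simplices:

  0-simplices (7): [v_0], [v_1], [v_2], [v_3], [v_4], [v_5], [v_6]
  1-simplices (9): [v_0,v_1], [v_0,v_3], [v_1,v_3], [v_1,v_5], [v_2,v_5], [v_2,v_6], [v_3,v_4], [v_3,v_6], [v_4,v_6]
  2-simplices (2): [v_0,v_1,v_3], [v_3,v_4,v_6]

Hence C_0 ≅ Z^7, C_1 ≅ Z^9, C_2 ≅ Z^2.

Boundary ∂_1: C_1 → C_0 maps an edge to its endpoints' difference, ∂[p,q] = q − p.
This gives a 7×9 integer matrix of rank 6; reducing to Smith normal form yields diagonal entries (1,1,1,1,1,1).

Boundary ∂_2: C_2 → C_1 acts by ∂[p,q,r] = [q,r] − [p,r] + [p,q]. For instance
  ∂[v_0,v_1,v_3] = [v_1,v_3] − [v_0,v_3] + [v_0,v_1],
  ∂[v_3,v_4,v_6] = [v_4,v_6] − [v_3,v_6] + [v_3,v_4].
This gives a 9×2 integer matrix of rank 2; reducing to Smith normal form yields diagonal entries (1,1).

From H_k ≅ ker(∂_k) / im(∂_{k+1}) we obtain:

  H_0: rank C_0 − rank ∂_1 = 7 − 6 = 1, and the invariant factors of ∂_1 are all 1, so H_0 ≅ Z.
  H_1: rank ker ∂_1 − rank ∂_2 = (9 − 6) − 2 = 1, and the invariant factors of ∂_2 are all 1, so H_1 ≅ Z.
  H_2: rank ker ∂_2 − rank ∂_3 = (2 − 2) − 0 = 0, and there is no ∂_3, so H_2 ≅ 0.

H_0 ≅ Z,  H_1 ≅ Z,  H_2 = 0.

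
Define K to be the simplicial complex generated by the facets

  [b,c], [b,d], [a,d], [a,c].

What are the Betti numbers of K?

K has 4 vertices, 4 edges.
rank ∂_0 = 0, rank ∂_1 = 3 ⇒ b_0 = 4 − 0 − 3 = 1; all invariant factors of ∂_1 are 1 so no torsion. So H_0 = Z.
rank ∂_1 = 3, rank ∂_2 = 0 ⇒ b_1 = 4 − 3 − 0 = 1. So H_1 = Z.

b_0 = 1, b_1 = 1.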